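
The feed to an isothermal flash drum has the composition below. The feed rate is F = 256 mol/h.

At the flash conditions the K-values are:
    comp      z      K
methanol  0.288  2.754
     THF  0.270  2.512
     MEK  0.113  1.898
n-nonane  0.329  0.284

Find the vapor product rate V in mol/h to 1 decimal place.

V = 182.9 mol/h

Iterate (Newton) starting at ψ = 0.5:
  ψ = 0.500: g = 0.2047, g' = -0.904 → ψ = 0.726
  ψ = 0.726: g = -0.0127, g' = -1.077 → ψ = 0.715
  ψ = 0.715: g = -0.0001, g' = -1.058 → ψ = 0.714
Converged at ψ = 0.714.
Then V = ψ·F = 0.7144·256 = 182.9 mol/h and L = F − V = 73.1 mol/h.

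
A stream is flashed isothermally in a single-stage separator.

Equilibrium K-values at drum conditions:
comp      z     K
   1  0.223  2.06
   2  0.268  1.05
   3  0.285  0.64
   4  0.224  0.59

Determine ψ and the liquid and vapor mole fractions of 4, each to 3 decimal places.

ψ = 0.191, x_4 = 0.243, y_4 = 0.143

Iterate (Newton) starting at ψ = 0.37:
  ψ = 0.370: g = -0.0437, g' = -0.231 → ψ = 0.181
  ψ = 0.181: g = 0.0026, g' = -0.263 → ψ = 0.191
Converged at ψ = 0.191.
Compositions from xᵢ = zᵢ/(1+ψ(Kᵢ−1)), yᵢ = Kᵢxᵢ:
  1: x = 0.185, y = 0.382
  2: x = 0.265, y = 0.279
  3: x = 0.306, y = 0.196
  4: x = 0.243, y = 0.143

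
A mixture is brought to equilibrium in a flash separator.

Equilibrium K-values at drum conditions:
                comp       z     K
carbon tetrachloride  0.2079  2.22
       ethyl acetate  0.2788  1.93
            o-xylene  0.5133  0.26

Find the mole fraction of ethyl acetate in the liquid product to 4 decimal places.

x_ethyl acetate = 0.2409

Newton iteration, β⁰ = 0.31:
  β = 0.3100: g = -0.10762, g' = -0.7815 → β = 0.1723
  β = 0.1723: g = -0.00229, g' = -0.7596 → β = 0.1693
Converged at β = 0.1693.
Compositions from xᵢ = zᵢ/(1+β(Kᵢ−1)), yᵢ = Kᵢxᵢ:
  carbon tetrachloride: x = 0.1723, y = 0.3825
  ethyl acetate: x = 0.2409, y = 0.4649
  o-xylene: x = 0.5868, y = 0.1526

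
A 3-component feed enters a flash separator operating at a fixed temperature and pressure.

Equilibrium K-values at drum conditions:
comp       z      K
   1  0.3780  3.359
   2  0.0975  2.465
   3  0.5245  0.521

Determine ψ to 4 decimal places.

ψ = 0.7467

Rachford–Rice: g(ψ) = Σ zᵢ(Kᵢ−1)/(1+ψ(Kᵢ−1)) = 0.
Check two-phase: ΣzᵢKᵢ = 1.7833 > 1 and Σzᵢ/Kᵢ = 1.1588 > 1, so g(0) = 0.7833 > 0 and g(1) = -0.1588 < 0.
Iterate (Newton) starting at ψ = 0.5:
  ψ = 0.5000: g = 0.16122, g' = -0.7206 → ψ = 0.7237
  ψ = 0.7237: g = 0.01416, g' = -0.6182 → ψ = 0.7466
  ψ = 0.7466: g = 0.00004, g' = -0.6153 → ψ = 0.7467
Converged at ψ = 0.7467.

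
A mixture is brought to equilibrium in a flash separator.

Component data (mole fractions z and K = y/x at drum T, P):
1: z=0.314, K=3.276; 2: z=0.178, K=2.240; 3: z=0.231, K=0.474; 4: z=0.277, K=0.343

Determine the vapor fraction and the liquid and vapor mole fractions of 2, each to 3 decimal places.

Let ψ = V/F and solve Σ zᵢ(Kᵢ−1)/(1+ψ(Kᵢ−1)) = 0.
g(0) = ΣzᵢKᵢ − 1 = 0.632 and g(1) = 1 − Σzᵢ/Kᵢ = -0.470, so a root lies in (0, 1).
Iterate (Newton) starting at ψ = 0.5:
  ψ = 0.500: g = 0.0346, g' = -0.843 → ψ = 0.541
Converged at ψ = 0.541.
Compositions from xᵢ = zᵢ/(1+ψ(Kᵢ−1)), yᵢ = Kᵢxᵢ:
  1: x = 0.141, y = 0.461
  2: x = 0.107, y = 0.239
  3: x = 0.323, y = 0.153
  4: x = 0.430, y = 0.147

ψ = 0.541, x_2 = 0.107, y_2 = 0.239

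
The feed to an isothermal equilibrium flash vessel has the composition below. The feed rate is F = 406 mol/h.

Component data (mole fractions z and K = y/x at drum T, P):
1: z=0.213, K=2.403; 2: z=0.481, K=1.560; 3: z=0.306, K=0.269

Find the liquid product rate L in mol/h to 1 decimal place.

L = 182.4 mol/h

Iterate (Newton) starting at β = 0.53:
  β = 0.530: g = 0.0139, g' = -0.663 → β = 0.551
Converged at β = 0.551.
Then V = β·F = 0.5508·406 = 223.6 mol/h and L = F − V = 182.4 mol/h.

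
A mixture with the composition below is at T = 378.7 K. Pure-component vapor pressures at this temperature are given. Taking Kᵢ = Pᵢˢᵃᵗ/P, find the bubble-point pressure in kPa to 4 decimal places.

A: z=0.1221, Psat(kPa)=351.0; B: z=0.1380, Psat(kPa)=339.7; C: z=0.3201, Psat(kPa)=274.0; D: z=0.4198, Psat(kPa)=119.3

Pbub = 227.5252 kPa

At the bubble point ψ → 0, so ΣzᵢKᵢ = 1 with Kᵢ = Pᵢˢᵃᵗ/P ⇒ P = ΣzᵢPᵢˢᵃᵗ.
P = 0.1221·351.0 + 0.1380·339.7 + 0.3201·274.0 + 0.4198·119.3 = 227.5252 kPa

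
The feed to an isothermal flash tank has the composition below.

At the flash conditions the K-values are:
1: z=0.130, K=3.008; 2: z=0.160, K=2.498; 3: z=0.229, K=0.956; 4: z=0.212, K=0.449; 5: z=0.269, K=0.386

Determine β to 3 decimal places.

β = 0.261

Let β = V/F and solve Σ zᵢ(Kᵢ−1)/(1+β(Kᵢ−1)) = 0.
g(0) = ΣzᵢKᵢ − 1 = 0.209 and g(1) = 1 − Σzᵢ/Kᵢ = -0.516, so a root lies in (0, 1).
Newton iteration, β⁰ = 0.5:
  β = 0.500: g = -0.1426, g' = -0.582 → β = 0.255
  β = 0.255: g = 0.0041, g' = -0.647 → β = 0.261
Converged at β = 0.261.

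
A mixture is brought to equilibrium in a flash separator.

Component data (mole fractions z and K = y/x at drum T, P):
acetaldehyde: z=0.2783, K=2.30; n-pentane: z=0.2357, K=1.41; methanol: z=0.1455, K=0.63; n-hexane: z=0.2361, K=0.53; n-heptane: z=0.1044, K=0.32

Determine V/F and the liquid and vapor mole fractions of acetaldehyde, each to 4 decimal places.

V/F = 0.4552, x_acetaldehyde = 0.1748, y_acetaldehyde = 0.4021

Material balance + equilibrium reduce to Σ zᵢ(Kᵢ−1)/(1+V/F(Kᵢ−1)) = 0.
Feasibility: ΣzᵢKᵢ = 1.2226, Σzᵢ/Kᵢ = 1.2908 — both > 1, two phases present.
Newton iteration, V/F⁰ = 0.33:
  V/F = 0.3300: g = 0.05411, g' = -0.4402 → V/F = 0.4529
  V/F = 0.4529: g = 0.00098, g' = -0.4282 → V/F = 0.4552
Converged at V/F = 0.4552.
Compositions from xᵢ = zᵢ/(1+V/F(Kᵢ−1)), yᵢ = Kᵢxᵢ:
  acetaldehyde: x = 0.1748, y = 0.4021
  n-pentane: x = 0.1986, y = 0.2801
  methanol: x = 0.1750, y = 0.1102
  n-hexane: x = 0.3004, y = 0.1592
  n-heptane: x = 0.1512, y = 0.0484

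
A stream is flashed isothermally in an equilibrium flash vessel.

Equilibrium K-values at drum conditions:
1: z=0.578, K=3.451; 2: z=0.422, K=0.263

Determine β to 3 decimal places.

Binary case is linear: z₁(K₁−1)(1+β(K₂−1)) + z₂(K₂−1)(1+β(K₁−1)) = 0
⇒ β = [z₁(K₁−1)+z₂(K₂−1)] / [−(K₁−1)(K₂−1)] = 1.1057/1.8064 = 0.612

β = 0.612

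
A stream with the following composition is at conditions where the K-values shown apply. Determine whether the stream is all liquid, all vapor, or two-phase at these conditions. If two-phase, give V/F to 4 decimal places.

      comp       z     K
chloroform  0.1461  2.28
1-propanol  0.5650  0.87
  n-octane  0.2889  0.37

all liquid

ΣzᵢKᵢ = 0.9316; Σzᵢ/Kᵢ = 1.4943.
Since ΣzᵢKᵢ < 1 the mixture is below its bubble point — single liquid phase.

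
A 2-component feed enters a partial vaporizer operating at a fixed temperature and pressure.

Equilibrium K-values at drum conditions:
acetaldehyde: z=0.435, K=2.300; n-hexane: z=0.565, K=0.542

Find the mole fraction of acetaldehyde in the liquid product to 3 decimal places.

Let ψ = V/F and solve Σ zᵢ(Kᵢ−1)/(1+ψ(Kᵢ−1)) = 0.
g(0) = ΣzᵢKᵢ − 1 = 0.307 and g(1) = 1 − Σzᵢ/Kᵢ = -0.232, so a root lies in (0, 1).
Newton iteration, ψ⁰ = 0.5:
  ψ = 0.500: g = 0.0071, g' = -0.469 → ψ = 0.515
Converged at ψ = 0.515.
Compositions from xᵢ = zᵢ/(1+ψ(Kᵢ−1)), yᵢ = Kᵢxᵢ:
  acetaldehyde: x = 0.261, y = 0.599
  n-hexane: x = 0.739, y = 0.401

x_acetaldehyde = 0.261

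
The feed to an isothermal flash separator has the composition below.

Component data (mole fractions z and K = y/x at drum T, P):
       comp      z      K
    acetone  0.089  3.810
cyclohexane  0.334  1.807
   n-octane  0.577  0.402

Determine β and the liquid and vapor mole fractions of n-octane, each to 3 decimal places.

β = 0.200, x_n-octane = 0.656, y_n-octane = 0.264

Rachford–Rice: g(β) = Σ zᵢ(Kᵢ−1)/(1+β(Kᵢ−1)) = 0.
Feasibility: ΣzᵢKᵢ = 1.175, Σzᵢ/Kᵢ = 1.644 — both > 1, two phases present.
Newton iteration, β⁰ = 0.51:
  β = 0.510: g = -0.2027, g' = -0.655 → β = 0.201
  β = 0.201: g = -0.0001, g' = -0.715 → β = 0.200
Converged at β = 0.200.
Compositions from xᵢ = zᵢ/(1+β(Kᵢ−1)), yᵢ = Kᵢxᵢ:
  acetone: x = 0.057, y = 0.217
  cyclohexane: x = 0.288, y = 0.520
  n-octane: x = 0.656, y = 0.264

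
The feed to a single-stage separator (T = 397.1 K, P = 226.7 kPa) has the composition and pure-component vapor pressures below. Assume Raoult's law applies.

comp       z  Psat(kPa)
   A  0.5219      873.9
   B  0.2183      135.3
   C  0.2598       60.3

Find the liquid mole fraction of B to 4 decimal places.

x_B = 0.3014

Raoult's law: Kᵢ = Pᵢˢᵃᵗ/P = Pᵢˢᵃᵗ/226.7.
  K_A = 873.9/226.7 = 3.854874, K_B = 135.3/226.7 = 0.596824, K_C = 60.3/226.7 = 0.265990
Let ψ = V/F and solve Σ zᵢ(Kᵢ−1)/(1+ψ(Kᵢ−1)) = 0.
Feasibility: ΣzᵢKᵢ = 2.2112, Σzᵢ/Kᵢ = 1.4779 — both > 1, two phases present.
Newton–Raphson from ψ = 0.5:
  ψ = 0.5000: g = 0.20230, g' = -1.1269 → ψ = 0.6795
  ψ = 0.6795: g = 0.00511, g' = -1.1166 → ψ = 0.6841
Converged at ψ = 0.6841.
Compositions from xᵢ = zᵢ/(1+ψ(Kᵢ−1)), yᵢ = Kᵢxᵢ:
  A: x = 0.1767, y = 0.6813
  B: x = 0.3014, y = 0.1799
  C: x = 0.5218, y = 0.1388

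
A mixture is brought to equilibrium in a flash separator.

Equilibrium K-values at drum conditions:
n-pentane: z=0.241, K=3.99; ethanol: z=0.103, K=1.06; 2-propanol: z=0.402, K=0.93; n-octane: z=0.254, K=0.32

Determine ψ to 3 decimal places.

ψ = 0.506

Material balance + equilibrium reduce to Σ zᵢ(Kᵢ−1)/(1+ψ(Kᵢ−1)) = 0.
Feasibility: ΣzᵢKᵢ = 1.526, Σzᵢ/Kᵢ = 1.384 — both > 1, two phases present.
Newton iteration, ψ⁰ = 0.46:
  ψ = 0.460: g = 0.0290, g' = -0.633 → ψ = 0.506
Converged at ψ = 0.506.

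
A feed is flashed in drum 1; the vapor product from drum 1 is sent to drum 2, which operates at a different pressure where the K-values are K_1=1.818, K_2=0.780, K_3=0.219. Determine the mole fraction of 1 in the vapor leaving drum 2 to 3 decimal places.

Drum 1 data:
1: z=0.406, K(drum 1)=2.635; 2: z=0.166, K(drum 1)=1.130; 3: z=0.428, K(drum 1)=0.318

Drum 1:
Newton iteration, ψ₁⁰ = 0.5:
  ψ₁ = 0.500: g = -0.0574, g' = -0.789 → ψ₁ = 0.427
  ψ₁ = 0.427: g = -0.0007, g' = -0.775 → ψ₁ = 0.426
Converged at ψ₁ = 0.426.
Drum-1 compositions:
  1: x = 0.239, y = 0.630
  2: x = 0.157, y = 0.178
  3: x = 0.603, y = 0.192
Drum-2 feed = drum-1 vapor: z₂ = (0.6304, 0.1777, 0.1919).
Drum 2:
Newton–Raphson from ψ₂ = 0.39:
  ψ₂ = 0.390: g = 0.1326, g' = -0.495 → ψ₂ = 0.658
  ψ₂ = 0.658: g = -0.0189, g' = -0.685 → ψ₂ = 0.631
  ψ₂ = 0.631: g = -0.0005, g' = -0.650 → ψ₂ = 0.630
Converged at ψ₂ = 0.630.
  1: x = 0.416, y = 0.756
  2: x = 0.206, y = 0.161
  3: x = 0.378, y = 0.083

y_1 (drum 2) = 0.756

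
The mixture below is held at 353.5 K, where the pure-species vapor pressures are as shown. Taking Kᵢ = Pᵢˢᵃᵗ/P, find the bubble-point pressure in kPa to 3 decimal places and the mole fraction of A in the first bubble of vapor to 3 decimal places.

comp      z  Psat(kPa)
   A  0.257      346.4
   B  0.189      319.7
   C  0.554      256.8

Pbub = 291.715 kPa, y_A = 0.305

At the bubble point ψ → 0, so ΣzᵢKᵢ = 1 with Kᵢ = Pᵢˢᵃᵗ/P ⇒ P = ΣzᵢPᵢˢᵃᵗ.
P = 0.257·346.4 + 0.189·319.7 + 0.554·256.8 = 291.715 kPa
yᵢ = zᵢPᵢˢᵃᵗ/P ⇒ y_A = 0.257·346.4/291.715 = 0.305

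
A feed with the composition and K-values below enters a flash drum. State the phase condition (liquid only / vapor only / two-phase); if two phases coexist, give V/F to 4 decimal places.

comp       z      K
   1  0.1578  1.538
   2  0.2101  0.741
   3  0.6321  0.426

ΣzᵢKᵢ = 0.6677; Σzᵢ/Kᵢ = 1.8699.
Since ΣzᵢKᵢ < 1 the mixture is below its bubble point — single liquid phase.

liquid only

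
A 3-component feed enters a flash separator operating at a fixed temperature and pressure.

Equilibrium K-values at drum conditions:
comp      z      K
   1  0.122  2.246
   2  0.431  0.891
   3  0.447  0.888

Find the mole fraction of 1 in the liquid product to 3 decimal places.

Material balance + equilibrium reduce to Σ zᵢ(Kᵢ−1)/(1+β(Kᵢ−1)) = 0.
Check two-phase: ΣzᵢKᵢ = 1.055 > 1 and Σzᵢ/Kᵢ = 1.041 > 1, so g(0) = 0.055 > 0 and g(1) = -0.041 < 0.
Newton–Raphson from β = 0.67:
  β = 0.670: g = -0.0220, g' = -0.069 → β = 0.351
  β = 0.351: g = 0.0048, g' = -0.103 → β = 0.397
  β = 0.397: g = 0.0002, g' = -0.096 → β = 0.399
Converged at β = 0.399.
Compositions from xᵢ = zᵢ/(1+β(Kᵢ−1)), yᵢ = Kᵢxᵢ:
  1: x = 0.081, y = 0.183
  2: x = 0.451, y = 0.401
  3: x = 0.468, y = 0.416

x_1 = 0.081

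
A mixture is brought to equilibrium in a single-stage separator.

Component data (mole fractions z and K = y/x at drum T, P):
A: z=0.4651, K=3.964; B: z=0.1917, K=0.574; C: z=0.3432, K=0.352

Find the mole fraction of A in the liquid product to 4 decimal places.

Let ψ = V/F and solve Σ zᵢ(Kᵢ−1)/(1+ψ(Kᵢ−1)) = 0.
g(0) = ΣzᵢKᵢ − 1 = 1.0745 and g(1) = 1 − Σzᵢ/Kᵢ = -0.4263, so a root lies in (0, 1).
Newton iteration, ψ⁰ = 0.3:
  ψ = 0.3000: g = 0.36001, g' = -1.4126 → ψ = 0.5549
  ψ = 0.5549: g = 0.06709, g' = -0.9952 → ψ = 0.6223
  ψ = 0.6223: g = 0.00088, g' = -0.9741 → ψ = 0.6232
Converged at ψ = 0.6232.
Compositions from xᵢ = zᵢ/(1+ψ(Kᵢ−1)), yᵢ = Kᵢxᵢ:
  A: x = 0.1634, y = 0.6476
  B: x = 0.2610, y = 0.1498
  C: x = 0.5757, y = 0.2026

x_A = 0.1634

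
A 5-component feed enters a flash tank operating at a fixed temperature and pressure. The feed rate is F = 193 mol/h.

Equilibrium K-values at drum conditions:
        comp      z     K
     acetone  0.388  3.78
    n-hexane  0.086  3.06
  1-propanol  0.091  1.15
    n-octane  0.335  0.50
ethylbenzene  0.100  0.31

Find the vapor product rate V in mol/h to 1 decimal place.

V = 149.7 mol/h

Newton iteration, β⁰ = 0.5:
  β = 0.500: g = 0.2226, g' = -0.875 → β = 0.754
  β = 0.754: g = 0.0171, g' = -0.793 → β = 0.776
Converged at β = 0.776.
Then V = β·F = 0.7758·193 = 149.7 mol/h and L = F − V = 43.3 mol/h.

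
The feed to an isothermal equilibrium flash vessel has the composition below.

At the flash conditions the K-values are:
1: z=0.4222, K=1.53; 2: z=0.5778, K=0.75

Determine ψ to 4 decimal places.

ψ = 0.5986

Rachford–Rice: g(ψ) = Σ zᵢ(Kᵢ−1)/(1+ψ(Kᵢ−1)) = 0.
Feasibility: ΣzᵢKᵢ = 1.0793, Σzᵢ/Kᵢ = 1.0463 — both > 1, two phases present.
Binary case is linear: z₁(K₁−1)(1+ψ(K₂−1)) + z₂(K₂−1)(1+ψ(K₁−1)) = 0
⇒ ψ = [z₁(K₁−1)+z₂(K₂−1)] / [−(K₁−1)(K₂−1)] = 0.07932/0.13250 = 0.5986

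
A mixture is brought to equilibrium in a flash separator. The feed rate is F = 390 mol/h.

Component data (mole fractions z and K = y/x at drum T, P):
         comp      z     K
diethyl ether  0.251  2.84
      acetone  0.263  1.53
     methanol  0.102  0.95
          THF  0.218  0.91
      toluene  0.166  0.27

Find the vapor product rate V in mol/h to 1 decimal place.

Rachford–Rice: g(V/F) = Σ zᵢ(Kᵢ−1)/(1+V/F(Kᵢ−1)) = 0.
g(0) = ΣzᵢKᵢ − 1 = 0.455 and g(1) = 1 − Σzᵢ/Kᵢ = -0.222, so a root lies in (0, 1).
Newton iteration, V/F⁰ = 0.5:
  V/F = 0.500: g = 0.1341, g' = -0.498 → V/F = 0.769
  V/F = 0.769: g = -0.0125, g' = -0.645 → V/F = 0.750
  V/F = 0.750: g = -0.0002, g' = -0.622 → V/F = 0.749
Converged at V/F = 0.749.
Then V = V/F·F = 0.7494·390 = 292.3 mol/h and L = F − V = 97.7 mol/h.

V = 292.3 mol/h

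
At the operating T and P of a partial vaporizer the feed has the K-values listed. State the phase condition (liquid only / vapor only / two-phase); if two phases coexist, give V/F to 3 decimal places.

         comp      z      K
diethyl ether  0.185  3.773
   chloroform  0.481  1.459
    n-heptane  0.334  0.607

ΣzᵢKᵢ = 1.603; Σzᵢ/Kᵢ = 0.929.
Since Σzᵢ/Kᵢ < 1 the mixture is above its dew point — single vapor phase.

vapor only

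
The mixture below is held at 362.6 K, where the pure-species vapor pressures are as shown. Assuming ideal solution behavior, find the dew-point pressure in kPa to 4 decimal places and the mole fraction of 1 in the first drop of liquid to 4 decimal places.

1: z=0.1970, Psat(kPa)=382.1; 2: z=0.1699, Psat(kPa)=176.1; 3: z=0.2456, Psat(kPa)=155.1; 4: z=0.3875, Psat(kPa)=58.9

Pdew = 103.7042 kPa, x_1 = 0.0535

At the dew point ψ → 1, so Σzᵢ/Kᵢ = 1 with Kᵢ = Pᵢˢᵃᵗ/P ⇒ 1/P = Σzᵢ/Pᵢˢᵃᵗ.
1/P = 0.1970/382.1 + 0.1699/176.1 + 0.2456/155.1 + 0.3875/58.9 = 0.0096428 ⇒ P = 103.7042 kPa
xᵢ = zᵢP/Pᵢˢᵃᵗ ⇒ x_1 = 0.1970·103.7042/382.1 = 0.0535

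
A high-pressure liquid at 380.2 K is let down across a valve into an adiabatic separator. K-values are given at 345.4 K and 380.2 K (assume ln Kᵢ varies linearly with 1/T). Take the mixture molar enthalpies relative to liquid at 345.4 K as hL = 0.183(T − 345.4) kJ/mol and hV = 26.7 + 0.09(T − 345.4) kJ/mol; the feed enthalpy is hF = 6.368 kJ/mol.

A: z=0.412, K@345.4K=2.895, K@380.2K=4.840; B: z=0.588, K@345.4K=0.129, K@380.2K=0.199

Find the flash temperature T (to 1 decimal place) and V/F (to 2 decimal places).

T = 350.8 K, V/F = 0.21

Adiabatic flash: solve Rachford–Rice at each trial T, then check hF = ψ·hV(T) + (1−ψ)·hL(T).
  T = 345.4 K: K = (2.895, 0.129), RR gives ψ = 0.163, H_out = 4.345 kJ/mol
  T = 380.2 K: K = (4.840, 0.199), RR gives ψ = 0.361, H_out = 14.844 kJ/mol
  T = 362.8 K: K = (3.790, 0.162), RR gives ψ = 0.281, H_out = 10.227 kJ/mol
  T = 354.1 K: K = (3.323, 0.145), RR gives ψ = 0.229, H_out = 7.514 kJ/mol
  T = 349.8 K: K = (3.107, 0.137), RR gives ψ = 0.198, H_out = 6.018 kJ/mol
  T = 352.0 K: K = (3.216, 0.141), RR gives ψ = 0.214, H_out = 6.799 kJ/mol
Linear interpolation between T = 349.8 (H_out = 6.018) and T = 352.0 (H_out = 6.799) on hF = 6.368 gives T ≈ 350.8 K, at which ψ = 0.21.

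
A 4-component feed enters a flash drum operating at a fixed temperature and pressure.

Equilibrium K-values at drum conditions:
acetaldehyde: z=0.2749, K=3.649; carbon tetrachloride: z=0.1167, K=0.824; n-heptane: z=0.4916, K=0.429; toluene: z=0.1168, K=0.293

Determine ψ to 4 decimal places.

ψ = 0.2390

Newton–Raphson from ψ = 0.68:
  ψ = 0.6800: g = -0.38129, g' = -0.8954 → ψ = 0.2541
  ψ = 0.2541: g = -0.01531, g' = -0.9990 → ψ = 0.2388
  ψ = 0.2388: g = 0.00021, g' = -1.0270 → ψ = 0.2390
Converged at ψ = 0.2390.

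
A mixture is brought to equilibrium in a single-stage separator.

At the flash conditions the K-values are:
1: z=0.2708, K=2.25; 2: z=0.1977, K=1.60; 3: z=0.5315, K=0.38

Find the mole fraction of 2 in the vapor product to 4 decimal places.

y_2 = 0.2823

Rachford–Rice: g(ψ) = Σ zᵢ(Kᵢ−1)/(1+ψ(Kᵢ−1)) = 0.
Feasibility: ΣzᵢKᵢ = 1.1276, Σzᵢ/Kᵢ = 1.6426 — both > 1, two phases present.
Iterate (Newton) starting at ψ = 0.5:
  ψ = 0.5000: g = -0.17803, g' = -0.6315 → ψ = 0.2181
  ψ = 0.2181: g = -0.01017, g' = -0.5901 → ψ = 0.2009
Converged at ψ = 0.2009.
Compositions from xᵢ = zᵢ/(1+ψ(Kᵢ−1)), yᵢ = Kᵢxᵢ:
  1: x = 0.2164, y = 0.4870
  2: x = 0.1764, y = 0.2823
  3: x = 0.6071, y = 0.2307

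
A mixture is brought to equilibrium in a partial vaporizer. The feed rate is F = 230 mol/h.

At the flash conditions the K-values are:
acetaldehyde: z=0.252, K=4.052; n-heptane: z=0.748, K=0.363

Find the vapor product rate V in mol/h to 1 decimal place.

V = 34.6 mol/h

Rachford–Rice: g(V/F) = Σ zᵢ(Kᵢ−1)/(1+V/F(Kᵢ−1)) = 0.
g(0) = ΣzᵢKᵢ − 1 = 0.293 and g(1) = 1 − Σzᵢ/Kᵢ = -1.123, so a root lies in (0, 1).
Newton–Raphson from V/F = 0.58:
  V/F = 0.580: g = -0.4780, g' = -1.069 → V/F = 0.133
  V/F = 0.133: g = 0.0265, g' = -1.550 → V/F = 0.150
  V/F = 0.150: g = 0.0007, g' = -1.475 → V/F = 0.151
Converged at V/F = 0.151.
Then V = V/F·F = 0.1505·230 = 34.6 mol/h and L = F − V = 195.4 mol/h.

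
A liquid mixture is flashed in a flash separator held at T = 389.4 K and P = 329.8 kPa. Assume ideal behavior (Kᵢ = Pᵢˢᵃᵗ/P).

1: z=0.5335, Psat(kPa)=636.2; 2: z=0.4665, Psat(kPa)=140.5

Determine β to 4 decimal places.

Raoult's law: Kᵢ = Pᵢˢᵃᵗ/P = Pᵢˢᵃᵗ/329.8.
  K_1 = 636.2/329.8 = 1.929048, K_2 = 140.5/329.8 = 0.426016
Rachford–Rice: g(β) = Σ zᵢ(Kᵢ−1)/(1+β(Kᵢ−1)) = 0.
g(0) = ΣzᵢKᵢ − 1 = 0.2279 and g(1) = 1 − Σzᵢ/Kᵢ = -0.3716, so a root lies in (0, 1).
Binary case is linear: z₁(K₁−1)(1+β(K₂−1)) + z₂(K₂−1)(1+β(K₁−1)) = 0
⇒ β = [z₁(K₁−1)+z₂(K₂−1)] / [−(K₁−1)(K₂−1)] = 0.22788/0.53326 = 0.4273

β = 0.4273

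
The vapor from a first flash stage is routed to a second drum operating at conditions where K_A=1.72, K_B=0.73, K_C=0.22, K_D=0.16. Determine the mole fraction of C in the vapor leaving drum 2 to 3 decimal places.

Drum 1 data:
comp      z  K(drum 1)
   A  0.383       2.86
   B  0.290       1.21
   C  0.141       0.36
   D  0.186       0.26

y_C (drum 2) = 0.026

Drum 1:
Material balance + equilibrium reduce to Σ zᵢ(Kᵢ−1)/(1+ψ₁(Kᵢ−1)) = 0.
g(0) = ΣzᵢKᵢ − 1 = 0.545 and g(1) = 1 − Σzᵢ/Kᵢ = -0.481, so a root lies in (0, 1).
Newton–Raphson from ψ₁ = 0.5:
  ψ₁ = 0.500: g = 0.0730, g' = -0.748 → ψ₁ = 0.598
  ψ₁ = 0.598: g = -0.0015, g' = -0.786 → ψ₁ = 0.596
Converged at ψ₁ = 0.596.
Drum-1 compositions:
  A: x = 0.182, y = 0.520
  B: x = 0.258, y = 0.312
  C: x = 0.228, y = 0.082
  D: x = 0.333, y = 0.086
Drum-2 feed = drum-1 vapor: z₂ = (0.5196, 0.3119, 0.0820, 0.0865).
Drum 2:
Let ψ₂ = V/F and solve Σ zᵢ(Kᵢ−1)/(1+ψ₂(Kᵢ−1)) = 0.
Check two-phase: ΣzᵢKᵢ = 1.153 > 1 and Σzᵢ/Kᵢ = 1.643 > 1, so g(0) = 0.153 > 0 and g(1) = -0.643 < 0.
Newton–Raphson from ψ₂ = 0.5:
  ψ₂ = 0.500: g = -0.0525, g' = -0.492 → ψ₂ = 0.393
  ψ₂ = 0.393: g = -0.0035, g' = -0.432 → ψ₂ = 0.385
Converged at ψ₂ = 0.385.
  A: x = 0.407, y = 0.700
  B: x = 0.348, y = 0.254
  C: x = 0.117, y = 0.026
  D: x = 0.128, y = 0.020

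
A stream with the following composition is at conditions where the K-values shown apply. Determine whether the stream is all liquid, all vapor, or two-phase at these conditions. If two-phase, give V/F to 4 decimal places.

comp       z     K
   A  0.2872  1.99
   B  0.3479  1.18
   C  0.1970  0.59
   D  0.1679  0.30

two-phase, V/F = 0.4062

ΣzᵢKᵢ = 1.1486; Σzᵢ/Kᵢ = 1.3327.
Both exceed 1, so a two-phase solution exists.
Let ψ = V/F and solve Σ zᵢ(Kᵢ−1)/(1+ψ(Kᵢ−1)) = 0.
Newton–Raphson from ψ = 0.66:
  ψ = 0.6600: g = -0.10125, g' = -0.4585 → ψ = 0.4391
  ψ = 0.4391: g = -0.01199, g' = -0.3672 → ψ = 0.4065
  ψ = 0.4065: g = -0.00010, g' = -0.3613 → ψ = 0.4062
Converged at ψ = 0.4062.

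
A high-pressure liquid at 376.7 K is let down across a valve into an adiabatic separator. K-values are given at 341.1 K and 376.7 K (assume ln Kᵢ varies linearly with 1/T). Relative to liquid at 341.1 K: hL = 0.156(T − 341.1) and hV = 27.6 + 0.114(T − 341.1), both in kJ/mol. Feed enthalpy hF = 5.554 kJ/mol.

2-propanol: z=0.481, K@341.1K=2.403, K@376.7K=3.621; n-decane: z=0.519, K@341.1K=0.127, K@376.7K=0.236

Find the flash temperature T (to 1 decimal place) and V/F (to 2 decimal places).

Adiabatic flash: solve Rachford–Rice at each trial T, then check hF = ψ·hV(T) + (1−ψ)·hL(T).
  T = 341.1 K: K = (2.403, 0.127), RR gives ψ = 0.181, H_out = 4.997 kJ/mol
  T = 376.7 K: K = (3.621, 0.236), RR gives ψ = 0.432, H_out = 16.820 kJ/mol
  T = 358.9 K: K = (2.980, 0.176), RR gives ψ = 0.321, H_out = 11.409 kJ/mol
  T = 350.0 K: K = (2.683, 0.150), RR gives ψ = 0.258, H_out = 8.402 kJ/mol
  T = 345.6 K: K = (2.543, 0.138), RR gives ψ = 0.222, H_out = 6.781 kJ/mol
  T = 343.4 K: K = (2.474, 0.133), RR gives ψ = 0.202, H_out = 5.927 kJ/mol
Linear interpolation between T = 341.1 (H_out = 4.997) and T = 343.4 (H_out = 5.927) on hF = 5.554 gives T ≈ 342.5 K, at which ψ = 0.19.

T = 342.5 K, V/F = 0.19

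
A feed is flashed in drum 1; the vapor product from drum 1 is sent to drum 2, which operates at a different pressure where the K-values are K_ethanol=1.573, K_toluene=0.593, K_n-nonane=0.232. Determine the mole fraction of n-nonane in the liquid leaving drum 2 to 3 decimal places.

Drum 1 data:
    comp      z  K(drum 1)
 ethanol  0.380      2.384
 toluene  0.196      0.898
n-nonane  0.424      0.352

Drum 1:
Rachford–Rice: g(ψ₁) = Σ zᵢ(Kᵢ−1)/(1+ψ₁(Kᵢ−1)) = 0.
Feasibility: ΣzᵢKᵢ = 1.231, Σzᵢ/Kᵢ = 1.582 — both > 1, two phases present.
Iterate (Newton) starting at ψ₁ = 0.5:
  ψ₁ = 0.500: g = -0.1167, g' = -0.646 → ψ₁ = 0.319
  ψ₁ = 0.319: g = -0.0024, g' = -0.635 → ψ₁ = 0.316
Converged at ψ₁ = 0.316.
Drum-1 compositions:
  ethanol: x = 0.264, y = 0.631
  toluene: x = 0.203, y = 0.182
  n-nonane: x = 0.533, y = 0.188
Drum-2 feed = drum-1 vapor: z₂ = (0.6305, 0.1819, 0.1876).
Drum 2:
Let ψ₂ = V/F and solve Σ zᵢ(Kᵢ−1)/(1+ψ₂(Kᵢ−1)) = 0.
Check two-phase: ΣzᵢKᵢ = 1.143 > 1 and Σzᵢ/Kᵢ = 1.516 > 1, so g(0) = 0.143 > 0 and g(1) = -0.516 < 0.
Newton–Raphson from ψ₂ = 0.5:
  ψ₂ = 0.500: g = -0.0460, g' = -0.464 → ψ₂ = 0.401
  ψ₂ = 0.401: g = -0.0028, g' = -0.411 → ψ₂ = 0.394
Converged at ψ₂ = 0.394.
  ethanol: x = 0.514, y = 0.809
  toluene: x = 0.217, y = 0.128
  n-nonane: x = 0.269, y = 0.062

x_n-nonane (drum 2) = 0.269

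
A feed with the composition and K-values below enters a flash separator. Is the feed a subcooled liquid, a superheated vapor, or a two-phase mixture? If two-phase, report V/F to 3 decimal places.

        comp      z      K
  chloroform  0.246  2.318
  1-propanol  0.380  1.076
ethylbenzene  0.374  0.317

ΣzᵢKᵢ = 1.098; Σzᵢ/Kᵢ = 1.639.
Both exceed 1, so a two-phase solution exists.
Rachford–Rice: g(ψ) = Σ zᵢ(Kᵢ−1)/(1+ψ(Kᵢ−1)) = 0.
Newton iteration, ψ⁰ = 0.5:
  ψ = 0.500: g = -0.1647, g' = -0.560 → ψ = 0.206
  ψ = 0.206: g = -0.0137, g' = -0.503 → ψ = 0.178
  ψ = 0.178: g = 0.0001, g' = -0.508 → ψ = 0.179
Converged at ψ = 0.179.

two-phase, V/F = 0.179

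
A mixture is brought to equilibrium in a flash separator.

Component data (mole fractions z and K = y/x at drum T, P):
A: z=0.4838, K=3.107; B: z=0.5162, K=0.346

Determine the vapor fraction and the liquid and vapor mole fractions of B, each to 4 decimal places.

Iterate (Newton) starting at ψ = 0.5:
  ψ = 0.5000: g = -0.00522, g' = -0.9968 → ψ = 0.4948
Converged at ψ = 0.4948.
Compositions from xᵢ = zᵢ/(1+ψ(Kᵢ−1)), yᵢ = Kᵢxᵢ:
  A: x = 0.2369, y = 0.7360
  B: x = 0.7631, y = 0.2640

ψ = 0.4948, x_B = 0.7631, y_B = 0.2640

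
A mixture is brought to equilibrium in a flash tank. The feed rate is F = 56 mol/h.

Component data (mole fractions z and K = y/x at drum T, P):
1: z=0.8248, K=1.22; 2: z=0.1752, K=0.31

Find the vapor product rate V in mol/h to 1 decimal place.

V = 22.3 mol/h

Newton iteration, β⁰ = 0.5:
  β = 0.5000: g = -0.02109, g' = -0.2268 → β = 0.4070
  β = 0.4070: g = -0.00156, g' = -0.1949 → β = 0.3990
Converged at β = 0.3990.
Then V = β·F = 0.3990·56 = 22.3 mol/h and L = F − V = 33.7 mol/h.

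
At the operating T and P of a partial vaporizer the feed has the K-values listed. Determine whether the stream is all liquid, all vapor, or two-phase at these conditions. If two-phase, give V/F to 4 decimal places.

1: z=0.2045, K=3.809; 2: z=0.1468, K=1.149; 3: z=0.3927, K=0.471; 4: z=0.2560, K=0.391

two-phase, V/F = 0.1781

ΣzᵢKᵢ = 1.2327; Σzᵢ/Kᵢ = 1.6699.
Both exceed 1, so a two-phase solution exists.
Material balance + equilibrium reduce to Σ zᵢ(Kᵢ−1)/(1+ψ(Kᵢ−1)) = 0.
Newton iteration, ψ⁰ = 0.33:
  ψ = 0.3300: g = -0.12784, g' = -0.7475 → ψ = 0.1590
  ψ = 0.1590: g = 0.01903, g' = -1.0216 → ψ = 0.1776
  ψ = 0.1776: g = 0.00045, g' = -0.9745 → ψ = 0.1781
Converged at ψ = 0.1781.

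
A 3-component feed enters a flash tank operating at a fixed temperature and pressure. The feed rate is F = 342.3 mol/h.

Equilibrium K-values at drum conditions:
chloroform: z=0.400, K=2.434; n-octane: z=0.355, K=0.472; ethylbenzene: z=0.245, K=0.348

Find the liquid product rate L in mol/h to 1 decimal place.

Newton iteration, β⁰ = 0.37:
  β = 0.370: g = -0.0687, g' = -0.685 → β = 0.270
  β = 0.270: g = 0.0013, g' = -0.716 → β = 0.271
Converged at β = 0.271.
Then V = β·F = 0.2714·342.3 = 92.9 mol/h and L = F − V = 249.4 mol/h.

L = 249.4 mol/h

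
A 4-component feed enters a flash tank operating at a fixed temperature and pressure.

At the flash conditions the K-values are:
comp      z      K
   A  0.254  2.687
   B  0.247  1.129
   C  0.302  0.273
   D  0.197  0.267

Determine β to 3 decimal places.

Iterate (Newton) starting at β = 0.4:
  β = 0.400: g = -0.2277, g' = -0.791 → β = 0.112
  β = 0.112: g = -0.0045, g' = -0.830 → β = 0.107
Converged at β = 0.107.

β = 0.107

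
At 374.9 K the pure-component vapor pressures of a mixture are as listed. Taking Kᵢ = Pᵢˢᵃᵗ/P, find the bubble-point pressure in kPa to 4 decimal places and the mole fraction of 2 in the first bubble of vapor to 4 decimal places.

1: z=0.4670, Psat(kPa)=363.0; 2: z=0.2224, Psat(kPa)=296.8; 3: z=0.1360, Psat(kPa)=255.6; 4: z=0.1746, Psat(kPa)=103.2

Pbub = 288.3096 kPa, y_2 = 0.2289

At the bubble point ψ → 0, so ΣzᵢKᵢ = 1 with Kᵢ = Pᵢˢᵃᵗ/P ⇒ P = ΣzᵢPᵢˢᵃᵗ.
P = 0.4670·363.0 + 0.2224·296.8 + 0.1360·255.6 + 0.1746·103.2 = 288.3096 kPa
yᵢ = zᵢPᵢˢᵃᵗ/P ⇒ y_2 = 0.2224·296.8/288.3096 = 0.2289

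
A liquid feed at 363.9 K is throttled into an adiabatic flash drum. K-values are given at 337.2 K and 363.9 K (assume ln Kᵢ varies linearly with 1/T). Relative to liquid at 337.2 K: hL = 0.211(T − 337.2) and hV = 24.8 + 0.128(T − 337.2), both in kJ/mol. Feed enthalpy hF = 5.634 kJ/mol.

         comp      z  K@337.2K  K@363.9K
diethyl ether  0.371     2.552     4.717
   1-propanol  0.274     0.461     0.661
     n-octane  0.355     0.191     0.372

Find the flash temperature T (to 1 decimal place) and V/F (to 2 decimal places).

T = 340.8 K, V/F = 0.20

Adiabatic flash: solve Rachford–Rice at each trial T, then check hF = ψ·hV(T) + (1−ψ)·hL(T).
  T = 337.2 K: K = (2.552, 0.461, 0.191), RR gives ψ = 0.129, H_out = 3.208 kJ/mol
  T = 363.9 K: K = (4.717, 0.661, 0.372), RR gives ψ = 0.548, H_out = 18.012 kJ/mol
  T = 350.5 K: K = (3.506, 0.555, 0.270), RR gives ψ = 0.353, H_out = 11.160 kJ/mol
  T = 343.9 K: K = (3.004, 0.507, 0.228), RR gives ψ = 0.252, H_out = 7.515 kJ/mol
  T = 340.5 K: K = (2.768, 0.483, 0.209), RR gives ψ = 0.193, H_out = 5.434 kJ/mol
  T = 342.2 K: K = (2.884, 0.495, 0.218), RR gives ψ = 0.223, H_out = 6.497 kJ/mol
Linear interpolation between T = 340.5 (H_out = 5.434) and T = 342.2 (H_out = 6.497) on hF = 5.634 gives T ≈ 340.8 K, at which ψ = 0.20.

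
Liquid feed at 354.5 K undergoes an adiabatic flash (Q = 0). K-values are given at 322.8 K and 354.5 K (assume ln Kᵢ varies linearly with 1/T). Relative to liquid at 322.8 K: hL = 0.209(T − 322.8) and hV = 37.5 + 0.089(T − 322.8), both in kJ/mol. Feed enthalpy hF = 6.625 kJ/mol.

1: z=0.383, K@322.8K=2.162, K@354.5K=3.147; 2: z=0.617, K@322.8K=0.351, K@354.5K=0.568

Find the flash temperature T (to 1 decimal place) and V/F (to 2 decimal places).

Adiabatic flash: solve Rachford–Rice at each trial T, then check hF = ψ·hV(T) + (1−ψ)·hL(T).
  T = 322.8 K: K = (2.162, 0.351), RR gives ψ = 0.059, H_out = 2.218 kJ/mol
  T = 354.5 K: K = (3.147, 0.568), RR gives ψ = 0.599, H_out = 26.816 kJ/mol
  T = 338.6 K: K = (2.630, 0.451), RR gives ψ = 0.319, H_out = 14.673 kJ/mol
  T = 330.7 K: K = (2.390, 0.399), RR gives ψ = 0.194, H_out = 8.727 kJ/mol
  T = 326.8 K: K = (2.276, 0.375), RR gives ψ = 0.129, H_out = 5.618 kJ/mol
  T = 328.8 K: K = (2.334, 0.387), RR gives ψ = 0.163, H_out = 7.233 kJ/mol
Linear interpolation between T = 326.8 (H_out = 5.618) and T = 328.8 (H_out = 7.233) on hF = 6.625 gives T ≈ 328.0 K, at which ψ = 0.15.

T = 328.0 K, V/F = 0.15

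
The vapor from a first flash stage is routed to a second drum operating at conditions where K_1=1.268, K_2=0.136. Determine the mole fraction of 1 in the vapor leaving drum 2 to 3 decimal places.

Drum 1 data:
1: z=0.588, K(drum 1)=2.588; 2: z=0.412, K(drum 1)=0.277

y_1 (drum 2) = 0.968

Drum 1:
Newton iteration, ψ₁⁰ = 0.42:
  ψ₁ = 0.420: g = 0.1324, g' = -0.978 → ψ₁ = 0.555
  ψ₁ = 0.555: g = -0.0016, g' = -1.020 → ψ₁ = 0.554
Converged at ψ₁ = 0.554.
Drum-1 compositions:
  1: x = 0.313, y = 0.810
  2: x = 0.687, y = 0.190
Drum-2 feed = drum-1 vapor: z₂ = (0.8097, 0.1903).
Drum 2:
Newton–Raphson from ψ₂ = 0.5:
  ψ₂ = 0.500: g = -0.0982, g' = -0.486 → ψ₂ = 0.298
  ψ₂ = 0.298: g = -0.0205, g' = -0.307 → ψ₂ = 0.231
  ψ₂ = 0.231: g = -0.0012, g' = -0.273 → ψ₂ = 0.227
Converged at ψ₂ = 0.227.
  1: x = 0.763, y = 0.968
  2: x = 0.237, y = 0.032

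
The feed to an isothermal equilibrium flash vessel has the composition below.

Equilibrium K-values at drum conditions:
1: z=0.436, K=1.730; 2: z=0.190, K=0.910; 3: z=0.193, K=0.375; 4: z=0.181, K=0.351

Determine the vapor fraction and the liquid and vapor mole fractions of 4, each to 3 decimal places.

ψ = 0.167, x_4 = 0.203, y_4 = 0.071

Rachford–Rice: g(ψ) = Σ zᵢ(Kᵢ−1)/(1+ψ(Kᵢ−1)) = 0.
g(0) = ΣzᵢKᵢ − 1 = 0.063 and g(1) = 1 − Σzᵢ/Kᵢ = -0.491, so a root lies in (0, 1).
Iterate (Newton) starting at ψ = 0.5:
  ψ = 0.500: g = -0.1341, g' = -0.453 → ψ = 0.204
  ψ = 0.204: g = -0.0140, g' = -0.378 → ψ = 0.167
Converged at ψ = 0.167.
Compositions from xᵢ = zᵢ/(1+ψ(Kᵢ−1)), yᵢ = Kᵢxᵢ:
  1: x = 0.389, y = 0.672
  2: x = 0.193, y = 0.176
  3: x = 0.215, y = 0.081
  4: x = 0.203, y = 0.071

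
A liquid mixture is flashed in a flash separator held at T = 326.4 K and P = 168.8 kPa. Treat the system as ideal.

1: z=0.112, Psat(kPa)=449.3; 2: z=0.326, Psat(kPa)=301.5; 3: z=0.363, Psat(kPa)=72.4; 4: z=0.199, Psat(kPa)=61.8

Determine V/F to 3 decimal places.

V/F = 0.170

Raoult's law: Kᵢ = Pᵢˢᵃᵗ/P = Pᵢˢᵃᵗ/168.8.
  K_1 = 449.3/168.8 = 2.66173, K_2 = 301.5/168.8 = 1.78614, K_3 = 72.4/168.8 = 0.42891, K_4 = 61.8/168.8 = 0.36611
Material balance + equilibrium reduce to Σ zᵢ(Kᵢ−1)/(1+V/F(Kᵢ−1)) = 0.
Feasibility: ΣzᵢKᵢ = 1.109, Σzᵢ/Kᵢ = 1.614 — both > 1, two phases present.
Newton iteration, V/F⁰ = 0.39:
  V/F = 0.390: g = -0.1252, g' = -0.569 → V/F = 0.170
Converged at V/F = 0.170.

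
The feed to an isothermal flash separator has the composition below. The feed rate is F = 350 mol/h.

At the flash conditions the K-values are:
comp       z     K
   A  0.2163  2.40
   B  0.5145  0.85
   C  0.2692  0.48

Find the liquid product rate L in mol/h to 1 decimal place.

Rachford–Rice: g(β) = Σ zᵢ(Kᵢ−1)/(1+β(Kᵢ−1)) = 0.
Feasibility: ΣzᵢKᵢ = 1.0857, Σzᵢ/Kᵢ = 1.2563 — both > 1, two phases present.
Iterate (Newton) starting at β = 0.49:
  β = 0.4900: g = -0.09154, g' = -0.2937 → β = 0.1783
  β = 0.1783: g = 0.00873, g' = -0.3721 → β = 0.2018
  β = 0.2018: g = 0.00013, g' = -0.3609 → β = 0.2022
Converged at β = 0.2022.
Then V = β·F = 0.2022·350 = 70.8 mol/h and L = F − V = 279.2 mol/h.

L = 279.2 mol/h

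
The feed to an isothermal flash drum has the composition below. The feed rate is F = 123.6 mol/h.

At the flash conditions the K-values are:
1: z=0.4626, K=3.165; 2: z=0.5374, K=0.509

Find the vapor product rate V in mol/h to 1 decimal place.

Binary case is linear: z₁(K₁−1)(1+ψ(K₂−1)) + z₂(K₂−1)(1+ψ(K₁−1)) = 0
⇒ ψ = [z₁(K₁−1)+z₂(K₂−1)] / [−(K₁−1)(K₂−1)] = 0.73767/1.06302 = 0.6939
Then V = ψ·F = 0.6939·123.6 = 85.8 mol/h and L = F − V = 37.8 mol/h.

V = 85.8 mol/h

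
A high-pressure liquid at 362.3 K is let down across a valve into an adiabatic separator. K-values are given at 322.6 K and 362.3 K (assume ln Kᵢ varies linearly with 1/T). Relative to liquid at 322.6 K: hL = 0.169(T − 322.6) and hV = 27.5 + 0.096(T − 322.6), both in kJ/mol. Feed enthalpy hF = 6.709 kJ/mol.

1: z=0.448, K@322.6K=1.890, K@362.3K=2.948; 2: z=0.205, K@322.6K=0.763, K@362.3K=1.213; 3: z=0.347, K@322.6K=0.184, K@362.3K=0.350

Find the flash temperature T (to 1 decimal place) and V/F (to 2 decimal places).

Adiabatic flash: solve Rachford–Rice at each trial T, then check hF = ψ·hV(T) + (1−ψ)·hL(T).
  T = 322.6 K: K = (1.890, 0.763, 0.184), RR gives ψ = 0.114, H_out = 3.129 kJ/mol
  T = 362.3 K: K = (2.948, 1.213, 0.350), RR gives ψ = 0.692, H_out = 23.727 kJ/mol
  T = 342.5 K: K = (2.392, 0.976, 0.259), RR gives ψ = 0.440, H_out = 14.826 kJ/mol
  T = 332.6 K: K = (2.135, 0.866, 0.220), RR gives ψ = 0.296, H_out = 9.612 kJ/mol
  T = 327.6 K: K = (2.011, 0.814, 0.201), RR gives ψ = 0.211, H_out = 6.577 kJ/mol
  T = 330.1 K: K = (2.072, 0.840, 0.210), RR gives ψ = 0.255, H_out = 8.138 kJ/mol
  T = 328.9 K: K = (2.043, 0.827, 0.206), RR gives ψ = 0.234, H_out = 7.400 kJ/mol
Linear interpolation between T = 327.6 (H_out = 6.577) and T = 328.9 (H_out = 7.400) on hF = 6.709 gives T ≈ 327.8 K, at which ψ = 0.21.

T = 327.8 K, V/F = 0.21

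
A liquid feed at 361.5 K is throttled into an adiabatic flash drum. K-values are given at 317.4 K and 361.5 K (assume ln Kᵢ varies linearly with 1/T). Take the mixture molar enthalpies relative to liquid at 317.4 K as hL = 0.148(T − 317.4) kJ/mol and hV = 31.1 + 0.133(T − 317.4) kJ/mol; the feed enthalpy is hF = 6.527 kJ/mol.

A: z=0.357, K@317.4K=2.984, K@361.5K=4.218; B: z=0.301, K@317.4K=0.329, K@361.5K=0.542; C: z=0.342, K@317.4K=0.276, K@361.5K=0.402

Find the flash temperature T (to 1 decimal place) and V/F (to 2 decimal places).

T = 319.5 K, V/F = 0.20

Adiabatic flash: solve Rachford–Rice at each trial T, then check hF = ψ·hV(T) + (1−ψ)·hL(T).
  T = 317.4 K: K = (2.984, 0.329, 0.276), RR gives ψ = 0.186, H_out = 5.797 kJ/mol
  T = 361.5 K: K = (4.218, 0.542, 0.402), RR gives ψ = 0.467, H_out = 20.738 kJ/mol
  T = 339.4 K: K = (3.586, 0.429, 0.337), RR gives ψ = 0.326, H_out = 13.301 kJ/mol
  T = 328.4 K: K = (3.281, 0.377, 0.306), RR gives ψ = 0.258, H_out = 9.617 kJ/mol
  T = 322.9 K: K = (3.132, 0.353, 0.291), RR gives ψ = 0.223, H_out = 7.733 kJ/mol
  T = 320.1 K: K = (3.056, 0.341, 0.283), RR gives ψ = 0.205, H_out = 6.755 kJ/mol
  T = 318.8 K: K = (3.021, 0.335, 0.280), RR gives ψ = 0.196, H_out = 6.295 kJ/mol
Linear interpolation between T = 318.8 (H_out = 6.295) and T = 320.1 (H_out = 6.755) on hF = 6.527 gives T ≈ 319.5 K, at which ψ = 0.20.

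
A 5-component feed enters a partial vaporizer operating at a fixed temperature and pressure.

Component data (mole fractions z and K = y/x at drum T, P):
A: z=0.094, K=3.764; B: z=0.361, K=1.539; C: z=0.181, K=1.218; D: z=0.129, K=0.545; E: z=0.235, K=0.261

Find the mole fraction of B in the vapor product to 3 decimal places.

y_B = 0.456

Newton–Raphson from ψ = 0.47:
  ψ = 0.470: g = -0.0367, g' = -0.554 → ψ = 0.404
  ψ = 0.404: g = -0.0006, g' = -0.539 → ψ = 0.403
Converged at ψ = 0.403.
Compositions from xᵢ = zᵢ/(1+ψ(Kᵢ−1)), yᵢ = Kᵢxᵢ:
  A: x = 0.044, y = 0.167
  B: x = 0.297, y = 0.456
  C: x = 0.166, y = 0.203
  D: x = 0.158, y = 0.086
  E: x = 0.335, y = 0.087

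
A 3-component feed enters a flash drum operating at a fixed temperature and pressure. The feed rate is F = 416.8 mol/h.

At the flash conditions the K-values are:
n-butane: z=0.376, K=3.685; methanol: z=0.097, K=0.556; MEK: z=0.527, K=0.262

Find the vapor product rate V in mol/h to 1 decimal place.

Let ψ = V/F and solve Σ zᵢ(Kᵢ−1)/(1+ψ(Kᵢ−1)) = 0.
g(0) = ΣzᵢKᵢ − 1 = 0.578 and g(1) = 1 − Σzᵢ/Kᵢ = -1.288, so a root lies in (0, 1).
Newton iteration, ψ⁰ = 0.57:
  ψ = 0.570: g = -0.3300, g' = -1.313 → ψ = 0.319
  ψ = 0.319: g = -0.0146, g' = -1.304 → ψ = 0.307
  ψ = 0.307: g = 0.0001, g' = -1.319 → ψ = 0.308
Converged at ψ = 0.308.
Then V = ψ·F = 0.3075·416.8 = 128.2 mol/h and L = F − V = 288.6 mol/h.

V = 128.2 mol/h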